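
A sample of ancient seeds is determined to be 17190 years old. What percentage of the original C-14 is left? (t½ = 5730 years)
N/N₀ = (1/2)^(t/t½) = 0.125 = 12.5%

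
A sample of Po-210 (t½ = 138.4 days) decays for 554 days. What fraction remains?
N/N₀ = (1/2)^(t/t½) = 0.06237 = 6.24%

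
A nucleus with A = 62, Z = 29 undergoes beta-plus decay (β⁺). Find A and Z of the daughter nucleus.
Daughter: A = 62, Z = 28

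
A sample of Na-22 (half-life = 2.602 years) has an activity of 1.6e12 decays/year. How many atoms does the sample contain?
N = A/λ = 6.006e12 atoms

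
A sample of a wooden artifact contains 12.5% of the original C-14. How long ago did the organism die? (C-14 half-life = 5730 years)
Age = t½ × log₂(1/ratio) = 17190 years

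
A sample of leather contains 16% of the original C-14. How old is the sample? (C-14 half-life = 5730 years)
Age = t½ × log₂(1/ratio) = 15150 years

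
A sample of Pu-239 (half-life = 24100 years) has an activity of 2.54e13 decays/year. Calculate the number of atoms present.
N = A/λ = 8.831e17 atoms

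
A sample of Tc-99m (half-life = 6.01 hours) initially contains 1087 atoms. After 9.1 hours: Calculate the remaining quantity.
N = N₀(1/2)^(t/t½) = 380.6 atoms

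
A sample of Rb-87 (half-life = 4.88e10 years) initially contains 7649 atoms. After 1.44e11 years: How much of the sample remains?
N = N₀(1/2)^(t/t½) = 989.3 atoms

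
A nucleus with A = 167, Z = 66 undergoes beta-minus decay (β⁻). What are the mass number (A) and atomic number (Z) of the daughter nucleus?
Daughter: A = 167, Z = 67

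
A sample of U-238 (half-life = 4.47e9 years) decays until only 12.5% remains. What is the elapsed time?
t = t½ × log₂(N₀/N) = 1.341e10 years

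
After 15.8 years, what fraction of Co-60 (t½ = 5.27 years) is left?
N/N₀ = (1/2)^(t/t½) = 0.1252 = 12.5%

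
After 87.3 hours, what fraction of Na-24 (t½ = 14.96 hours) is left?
N/N₀ = (1/2)^(t/t½) = 0.01751 = 1.75%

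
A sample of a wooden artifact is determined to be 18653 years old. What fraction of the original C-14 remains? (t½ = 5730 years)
N/N₀ = (1/2)^(t/t½) = 0.1047 = 10.5%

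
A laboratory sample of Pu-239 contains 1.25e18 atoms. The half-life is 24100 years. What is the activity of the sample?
A = λN = 3.595e13 decays/year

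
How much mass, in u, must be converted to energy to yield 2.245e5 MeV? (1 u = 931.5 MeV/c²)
m = E/c² = 241 u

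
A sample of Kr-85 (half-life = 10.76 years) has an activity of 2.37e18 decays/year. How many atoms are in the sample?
N = A/λ = 3.679e19 atoms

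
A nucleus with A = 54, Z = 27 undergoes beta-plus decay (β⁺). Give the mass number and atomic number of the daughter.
Daughter: A = 54, Z = 26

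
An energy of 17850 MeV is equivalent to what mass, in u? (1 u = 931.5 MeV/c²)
m = E/c² = 19.16 u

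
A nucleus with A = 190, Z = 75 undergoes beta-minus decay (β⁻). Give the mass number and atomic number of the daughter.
Daughter: A = 190, Z = 76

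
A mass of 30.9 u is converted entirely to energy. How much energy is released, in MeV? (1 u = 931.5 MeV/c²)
E = mc² = 28780 MeV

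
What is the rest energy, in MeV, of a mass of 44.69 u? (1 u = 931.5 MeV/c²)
E = mc² = 41630 MeV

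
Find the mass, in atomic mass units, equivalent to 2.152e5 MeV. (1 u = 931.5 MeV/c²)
m = E/c² = 231 u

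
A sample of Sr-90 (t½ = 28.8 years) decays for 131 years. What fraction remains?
N/N₀ = (1/2)^(t/t½) = 0.04273 = 4.27%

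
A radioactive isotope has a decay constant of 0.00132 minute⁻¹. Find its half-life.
t½ = ln(2)/λ = 525.1 minutes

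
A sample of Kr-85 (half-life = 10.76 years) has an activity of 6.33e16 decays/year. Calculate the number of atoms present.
N = A/λ = 9.826e17 atoms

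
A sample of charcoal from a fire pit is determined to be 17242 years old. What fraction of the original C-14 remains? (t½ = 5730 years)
N/N₀ = (1/2)^(t/t½) = 0.1242 = 12.4%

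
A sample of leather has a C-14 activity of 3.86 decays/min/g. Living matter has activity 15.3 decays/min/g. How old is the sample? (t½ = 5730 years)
Age = t½ × log₂(A₀/A) = 11380 years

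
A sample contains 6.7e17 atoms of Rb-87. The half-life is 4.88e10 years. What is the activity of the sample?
A = λN = 9.517e6 decays/year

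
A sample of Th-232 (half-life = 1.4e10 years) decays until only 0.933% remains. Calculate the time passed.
t = t½ × log₂(N₀/N) = 9.441e10 years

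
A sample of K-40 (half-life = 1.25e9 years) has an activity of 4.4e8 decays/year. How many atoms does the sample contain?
N = A/λ = 7.935e17 atoms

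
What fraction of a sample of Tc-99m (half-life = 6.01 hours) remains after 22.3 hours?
N/N₀ = (1/2)^(t/t½) = 0.07639 = 7.64%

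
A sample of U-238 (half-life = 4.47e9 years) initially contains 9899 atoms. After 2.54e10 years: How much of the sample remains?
N = N₀(1/2)^(t/t½) = 192.8 atoms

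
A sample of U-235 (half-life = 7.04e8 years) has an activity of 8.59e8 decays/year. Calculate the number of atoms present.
N = A/λ = 8.724e17 atoms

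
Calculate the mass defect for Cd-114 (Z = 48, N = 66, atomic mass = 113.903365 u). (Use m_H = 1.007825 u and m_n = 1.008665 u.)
Δm = Z·m_H + N·m_n − M = 1.044 u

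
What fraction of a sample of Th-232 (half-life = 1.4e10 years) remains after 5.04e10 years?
N/N₀ = (1/2)^(t/t½) = 0.08247 = 8.25%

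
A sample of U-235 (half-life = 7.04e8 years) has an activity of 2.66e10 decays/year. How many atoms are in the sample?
N = A/λ = 2.702e19 atoms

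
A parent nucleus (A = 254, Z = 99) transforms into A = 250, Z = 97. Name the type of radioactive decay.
ΔA = -4, ΔZ = -2 ⇒ alpha decay (α)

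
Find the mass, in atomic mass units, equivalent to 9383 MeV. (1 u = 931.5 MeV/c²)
m = E/c² = 10.07 u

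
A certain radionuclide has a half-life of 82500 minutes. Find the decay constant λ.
λ = ln(2)/t½ = 8.402e-6 minute⁻¹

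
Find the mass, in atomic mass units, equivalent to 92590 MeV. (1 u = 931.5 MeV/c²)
m = E/c² = 99.4 u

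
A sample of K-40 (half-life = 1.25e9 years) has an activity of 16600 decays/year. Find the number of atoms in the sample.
N = A/λ = 2.994e13 atoms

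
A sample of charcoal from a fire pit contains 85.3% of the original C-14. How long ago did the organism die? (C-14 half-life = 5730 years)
Age = t½ × log₂(1/ratio) = 1314 years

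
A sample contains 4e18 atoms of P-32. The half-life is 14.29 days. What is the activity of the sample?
A = λN = 1.94e17 decays/day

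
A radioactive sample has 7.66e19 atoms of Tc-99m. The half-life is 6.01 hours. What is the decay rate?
A = λN = 8.834e18 decays/hour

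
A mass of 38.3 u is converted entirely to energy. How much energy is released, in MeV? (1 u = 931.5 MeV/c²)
E = mc² = 35680 MeV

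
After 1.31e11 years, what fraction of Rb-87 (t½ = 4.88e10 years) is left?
N/N₀ = (1/2)^(t/t½) = 0.1556 = 15.6%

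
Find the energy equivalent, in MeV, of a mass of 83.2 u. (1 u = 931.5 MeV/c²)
E = mc² = 77500 MeV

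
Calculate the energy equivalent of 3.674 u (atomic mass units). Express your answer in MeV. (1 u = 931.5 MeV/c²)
E = mc² = 3422 MeV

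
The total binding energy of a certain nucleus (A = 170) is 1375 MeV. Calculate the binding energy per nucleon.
B.E./A = 1375/170 = 8.088 MeV/nucleon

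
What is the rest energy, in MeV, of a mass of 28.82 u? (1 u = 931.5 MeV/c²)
E = mc² = 26850 MeV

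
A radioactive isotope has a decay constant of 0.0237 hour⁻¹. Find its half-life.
t½ = ln(2)/λ = 29.25 hours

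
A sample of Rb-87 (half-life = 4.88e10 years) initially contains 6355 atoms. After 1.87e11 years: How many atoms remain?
N = N₀(1/2)^(t/t½) = 446.3 atoms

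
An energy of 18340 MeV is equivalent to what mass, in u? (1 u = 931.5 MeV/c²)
m = E/c² = 19.69 u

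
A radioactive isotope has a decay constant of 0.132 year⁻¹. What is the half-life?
t½ = ln(2)/λ = 5.251 years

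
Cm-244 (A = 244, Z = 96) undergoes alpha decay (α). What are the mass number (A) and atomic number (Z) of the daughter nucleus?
Daughter: A = 240, Z = 94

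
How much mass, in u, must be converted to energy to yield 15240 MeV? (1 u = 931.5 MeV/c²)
m = E/c² = 16.36 u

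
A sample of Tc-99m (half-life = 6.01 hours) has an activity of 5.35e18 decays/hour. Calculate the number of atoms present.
N = A/λ = 4.639e19 atoms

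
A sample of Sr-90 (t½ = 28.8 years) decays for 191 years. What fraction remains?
N/N₀ = (1/2)^(t/t½) = 0.01008 = 1.01%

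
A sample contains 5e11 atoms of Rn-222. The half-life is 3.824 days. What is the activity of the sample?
A = λN = 9.063e10 decays/day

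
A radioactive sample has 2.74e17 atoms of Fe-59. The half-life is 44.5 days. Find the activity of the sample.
A = λN = 4.268e15 decays/day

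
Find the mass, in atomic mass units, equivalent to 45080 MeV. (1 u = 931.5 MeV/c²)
m = E/c² = 48.4 u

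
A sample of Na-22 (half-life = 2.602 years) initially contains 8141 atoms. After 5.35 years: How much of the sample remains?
N = N₀(1/2)^(t/t½) = 1958 atoms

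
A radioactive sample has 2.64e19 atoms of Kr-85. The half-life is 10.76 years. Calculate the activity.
A = λN = 1.701e18 decays/year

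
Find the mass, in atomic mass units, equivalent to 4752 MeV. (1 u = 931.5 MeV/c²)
m = E/c² = 5.101 u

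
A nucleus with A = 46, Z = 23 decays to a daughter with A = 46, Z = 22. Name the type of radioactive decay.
ΔA = 0, ΔZ = -1 ⇒ beta-plus decay (β⁺) or electron capture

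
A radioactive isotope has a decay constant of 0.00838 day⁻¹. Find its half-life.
t½ = ln(2)/λ = 82.71 days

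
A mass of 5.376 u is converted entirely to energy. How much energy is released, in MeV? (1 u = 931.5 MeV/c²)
E = mc² = 5008 MeV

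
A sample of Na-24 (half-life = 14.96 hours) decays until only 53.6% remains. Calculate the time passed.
t = t½ × log₂(N₀/N) = 13.46 hours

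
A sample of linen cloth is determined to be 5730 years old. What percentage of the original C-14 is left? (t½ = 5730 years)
N/N₀ = (1/2)^(t/t½) = 0.5 = 50%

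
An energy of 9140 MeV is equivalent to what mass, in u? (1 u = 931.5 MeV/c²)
m = E/c² = 9.812 u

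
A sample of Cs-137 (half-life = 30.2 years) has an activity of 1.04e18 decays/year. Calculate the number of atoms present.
N = A/λ = 4.531e19 atoms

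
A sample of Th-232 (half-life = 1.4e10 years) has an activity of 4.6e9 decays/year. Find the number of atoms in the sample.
N = A/λ = 9.291e19 atoms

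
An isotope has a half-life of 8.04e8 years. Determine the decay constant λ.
λ = ln(2)/t½ = 8.621e-10 year⁻¹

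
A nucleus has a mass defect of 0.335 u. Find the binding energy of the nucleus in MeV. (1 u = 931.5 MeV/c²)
B.E. = Δm × 931.5 = 312.1 MeV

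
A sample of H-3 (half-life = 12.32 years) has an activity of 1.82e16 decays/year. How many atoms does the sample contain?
N = A/λ = 3.235e17 atoms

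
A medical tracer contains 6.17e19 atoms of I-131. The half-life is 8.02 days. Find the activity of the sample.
A = λN = 5.333e18 decays/day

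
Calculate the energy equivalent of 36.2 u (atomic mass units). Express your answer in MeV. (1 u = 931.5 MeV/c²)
E = mc² = 33720 MeV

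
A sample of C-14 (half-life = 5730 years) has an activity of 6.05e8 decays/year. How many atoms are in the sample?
N = A/λ = 5.001e12 atoms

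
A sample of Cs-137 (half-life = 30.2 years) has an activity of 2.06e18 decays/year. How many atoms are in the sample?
N = A/λ = 8.975e19 atoms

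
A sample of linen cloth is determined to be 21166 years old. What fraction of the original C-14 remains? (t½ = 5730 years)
N/N₀ = (1/2)^(t/t½) = 0.07727 = 7.73%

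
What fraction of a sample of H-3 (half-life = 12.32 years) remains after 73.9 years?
N/N₀ = (1/2)^(t/t½) = 0.01564 = 1.56%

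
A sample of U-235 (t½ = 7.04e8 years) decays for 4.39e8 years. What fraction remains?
N/N₀ = (1/2)^(t/t½) = 0.6491 = 64.9%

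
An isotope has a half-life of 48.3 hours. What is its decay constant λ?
λ = ln(2)/t½ = 0.01435 hour⁻¹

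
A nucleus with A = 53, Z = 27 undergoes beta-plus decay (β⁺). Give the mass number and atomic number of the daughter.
Daughter: A = 53, Z = 26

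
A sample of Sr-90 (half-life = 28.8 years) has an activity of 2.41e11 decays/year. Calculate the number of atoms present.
N = A/λ = 1.001e13 atoms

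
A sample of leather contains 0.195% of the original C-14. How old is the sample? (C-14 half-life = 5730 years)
Age = t½ × log₂(1/ratio) = 51580 years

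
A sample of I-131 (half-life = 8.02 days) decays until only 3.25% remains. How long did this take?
t = t½ × log₂(N₀/N) = 39.65 days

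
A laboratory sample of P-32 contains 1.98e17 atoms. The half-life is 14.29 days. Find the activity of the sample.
A = λN = 9.604e15 decays/day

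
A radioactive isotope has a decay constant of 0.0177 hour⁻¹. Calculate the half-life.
t½ = ln(2)/λ = 39.16 hours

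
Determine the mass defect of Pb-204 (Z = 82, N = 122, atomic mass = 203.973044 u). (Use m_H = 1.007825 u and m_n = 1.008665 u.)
Δm = Z·m_H + N·m_n − M = 1.726 u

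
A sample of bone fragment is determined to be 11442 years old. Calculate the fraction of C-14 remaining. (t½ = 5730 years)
N/N₀ = (1/2)^(t/t½) = 0.2505 = 25.1%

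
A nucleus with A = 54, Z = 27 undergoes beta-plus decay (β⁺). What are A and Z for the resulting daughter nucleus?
Daughter: A = 54, Z = 26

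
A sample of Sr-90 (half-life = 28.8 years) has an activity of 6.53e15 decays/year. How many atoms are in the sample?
N = A/λ = 2.713e17 atoms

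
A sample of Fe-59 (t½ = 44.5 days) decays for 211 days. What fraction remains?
N/N₀ = (1/2)^(t/t½) = 0.03738 = 3.74%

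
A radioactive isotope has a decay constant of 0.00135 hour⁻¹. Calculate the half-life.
t½ = ln(2)/λ = 513.4 hours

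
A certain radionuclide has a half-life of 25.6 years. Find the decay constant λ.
λ = ln(2)/t½ = 0.02708 year⁻¹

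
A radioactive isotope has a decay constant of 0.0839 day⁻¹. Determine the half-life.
t½ = ln(2)/λ = 8.262 days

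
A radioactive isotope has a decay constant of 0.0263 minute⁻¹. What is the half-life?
t½ = ln(2)/λ = 26.36 minutes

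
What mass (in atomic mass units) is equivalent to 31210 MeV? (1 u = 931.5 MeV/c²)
m = E/c² = 33.51 u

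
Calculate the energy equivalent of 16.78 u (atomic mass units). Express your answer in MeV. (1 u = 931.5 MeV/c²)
E = mc² = 15630 MeV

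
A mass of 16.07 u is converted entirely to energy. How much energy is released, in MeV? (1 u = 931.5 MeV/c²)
E = mc² = 14970 MeV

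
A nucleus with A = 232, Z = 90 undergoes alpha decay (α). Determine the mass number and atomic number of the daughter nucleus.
Daughter: A = 228, Z = 88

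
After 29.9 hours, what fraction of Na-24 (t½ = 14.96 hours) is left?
N/N₀ = (1/2)^(t/t½) = 0.2502 = 25%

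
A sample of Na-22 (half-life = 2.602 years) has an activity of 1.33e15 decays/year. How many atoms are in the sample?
N = A/λ = 4.993e15 atoms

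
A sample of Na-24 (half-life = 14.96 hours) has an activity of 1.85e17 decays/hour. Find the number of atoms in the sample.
N = A/λ = 3.993e18 atoms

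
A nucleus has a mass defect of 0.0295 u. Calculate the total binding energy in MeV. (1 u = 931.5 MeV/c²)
B.E. = Δm × 931.5 = 27.48 MeV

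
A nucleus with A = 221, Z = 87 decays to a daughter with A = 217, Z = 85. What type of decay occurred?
ΔA = -4, ΔZ = -2 ⇒ alpha decay (α)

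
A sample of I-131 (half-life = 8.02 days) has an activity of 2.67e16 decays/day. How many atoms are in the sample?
N = A/λ = 3.089e17 atoms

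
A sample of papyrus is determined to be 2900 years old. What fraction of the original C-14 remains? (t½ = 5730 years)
N/N₀ = (1/2)^(t/t½) = 0.7041 = 70.4%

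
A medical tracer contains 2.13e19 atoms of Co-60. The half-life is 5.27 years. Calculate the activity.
A = λN = 2.802e18 decays/year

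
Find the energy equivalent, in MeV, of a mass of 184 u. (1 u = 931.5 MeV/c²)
E = mc² = 1.714e5 MeV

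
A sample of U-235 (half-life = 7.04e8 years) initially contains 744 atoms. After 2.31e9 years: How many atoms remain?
N = N₀(1/2)^(t/t½) = 76.53 atoms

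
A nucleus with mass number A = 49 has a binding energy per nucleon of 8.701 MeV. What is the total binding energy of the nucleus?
B.E. = 8.701 × 49 = 426.3 MeV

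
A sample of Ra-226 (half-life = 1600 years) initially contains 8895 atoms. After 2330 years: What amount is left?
N = N₀(1/2)^(t/t½) = 3242 atoms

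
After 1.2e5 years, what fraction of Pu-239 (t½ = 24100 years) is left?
N/N₀ = (1/2)^(t/t½) = 0.0317 = 3.17%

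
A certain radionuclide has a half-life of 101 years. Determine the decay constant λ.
λ = ln(2)/t½ = 0.006863 year⁻¹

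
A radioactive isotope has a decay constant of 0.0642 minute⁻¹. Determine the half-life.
t½ = ln(2)/λ = 10.8 minutes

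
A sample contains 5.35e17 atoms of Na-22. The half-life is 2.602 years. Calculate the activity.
A = λN = 1.425e17 decays/year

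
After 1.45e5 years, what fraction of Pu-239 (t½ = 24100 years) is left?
N/N₀ = (1/2)^(t/t½) = 0.01545 = 1.54%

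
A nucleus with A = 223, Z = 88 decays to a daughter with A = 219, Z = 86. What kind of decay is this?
ΔA = -4, ΔZ = -2 ⇒ alpha decay (α)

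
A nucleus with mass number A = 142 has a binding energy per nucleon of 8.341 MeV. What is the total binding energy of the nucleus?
B.E. = 8.341 × 142 = 1184 MeV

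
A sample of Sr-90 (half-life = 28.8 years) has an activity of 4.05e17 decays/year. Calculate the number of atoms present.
N = A/λ = 1.683e19 atoms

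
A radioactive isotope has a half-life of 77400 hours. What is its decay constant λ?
λ = ln(2)/t½ = 8.955e-6 hour⁻¹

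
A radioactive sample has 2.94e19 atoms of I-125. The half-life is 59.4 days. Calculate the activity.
A = λN = 3.431e17 decays/day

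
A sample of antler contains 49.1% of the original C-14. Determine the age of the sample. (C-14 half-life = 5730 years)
Age = t½ × log₂(1/ratio) = 5880 years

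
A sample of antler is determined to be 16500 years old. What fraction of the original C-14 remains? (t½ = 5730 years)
N/N₀ = (1/2)^(t/t½) = 0.1359 = 13.6%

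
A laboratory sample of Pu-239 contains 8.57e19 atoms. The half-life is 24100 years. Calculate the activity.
A = λN = 2.465e15 decays/year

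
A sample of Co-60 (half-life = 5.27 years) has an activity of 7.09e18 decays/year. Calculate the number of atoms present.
N = A/λ = 5.391e19 atoms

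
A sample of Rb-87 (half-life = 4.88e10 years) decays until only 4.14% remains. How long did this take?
t = t½ × log₂(N₀/N) = 2.242e11 years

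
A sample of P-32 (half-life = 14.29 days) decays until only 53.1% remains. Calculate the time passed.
t = t½ × log₂(N₀/N) = 13.05 days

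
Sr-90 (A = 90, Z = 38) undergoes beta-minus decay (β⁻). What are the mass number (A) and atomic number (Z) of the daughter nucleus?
Daughter: A = 90, Z = 39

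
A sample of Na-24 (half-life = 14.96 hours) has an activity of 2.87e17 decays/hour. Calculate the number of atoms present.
N = A/λ = 6.194e18 atoms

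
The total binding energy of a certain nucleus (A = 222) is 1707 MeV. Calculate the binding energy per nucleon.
B.E./A = 1707/222 = 7.689 MeV/nucleon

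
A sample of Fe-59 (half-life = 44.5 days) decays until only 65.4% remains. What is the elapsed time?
t = t½ × log₂(N₀/N) = 27.26 days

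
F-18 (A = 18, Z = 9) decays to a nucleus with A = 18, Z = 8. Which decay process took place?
ΔA = 0, ΔZ = -1 ⇒ beta-plus decay (β⁺) or electron capture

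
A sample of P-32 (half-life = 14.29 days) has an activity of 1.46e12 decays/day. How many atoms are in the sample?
N = A/λ = 3.01e13 atoms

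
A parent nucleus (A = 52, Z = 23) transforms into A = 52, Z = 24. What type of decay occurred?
ΔA = 0, ΔZ = +1 ⇒ beta-minus decay (β⁻)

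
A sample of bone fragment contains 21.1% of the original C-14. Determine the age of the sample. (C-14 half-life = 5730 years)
Age = t½ × log₂(1/ratio) = 12860 years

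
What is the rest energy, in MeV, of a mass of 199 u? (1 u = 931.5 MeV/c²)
E = mc² = 1.854e5 MeV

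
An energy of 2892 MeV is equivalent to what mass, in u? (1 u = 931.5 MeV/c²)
m = E/c² = 3.105 u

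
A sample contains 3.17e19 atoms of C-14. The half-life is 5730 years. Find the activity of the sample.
A = λN = 3.835e15 decays/year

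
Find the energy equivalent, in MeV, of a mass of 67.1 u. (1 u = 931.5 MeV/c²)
E = mc² = 62500 MeV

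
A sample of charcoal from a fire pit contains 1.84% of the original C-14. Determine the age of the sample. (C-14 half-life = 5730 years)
Age = t½ × log₂(1/ratio) = 33030 years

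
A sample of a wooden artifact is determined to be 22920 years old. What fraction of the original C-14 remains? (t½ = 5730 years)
N/N₀ = (1/2)^(t/t½) = 0.0625 = 6.25%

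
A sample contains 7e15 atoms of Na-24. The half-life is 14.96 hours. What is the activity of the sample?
A = λN = 3.243e14 decays/hour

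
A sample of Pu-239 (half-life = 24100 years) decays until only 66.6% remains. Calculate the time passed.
t = t½ × log₂(N₀/N) = 14130 years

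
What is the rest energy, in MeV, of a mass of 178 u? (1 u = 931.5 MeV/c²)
E = mc² = 1.658e5 MeV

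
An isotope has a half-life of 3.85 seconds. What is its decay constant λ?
λ = ln(2)/t½ = 0.18 second⁻¹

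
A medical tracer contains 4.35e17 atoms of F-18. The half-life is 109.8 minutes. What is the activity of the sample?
A = λN = 2.746e15 decays/minute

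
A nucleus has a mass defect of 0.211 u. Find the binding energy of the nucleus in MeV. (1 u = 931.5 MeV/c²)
B.E. = Δm × 931.5 = 196.5 MeV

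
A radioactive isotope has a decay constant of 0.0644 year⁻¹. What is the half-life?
t½ = ln(2)/λ = 10.76 years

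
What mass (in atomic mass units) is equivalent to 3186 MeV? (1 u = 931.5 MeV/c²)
m = E/c² = 3.42 u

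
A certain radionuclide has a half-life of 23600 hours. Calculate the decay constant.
λ = ln(2)/t½ = 2.937e-5 hour⁻¹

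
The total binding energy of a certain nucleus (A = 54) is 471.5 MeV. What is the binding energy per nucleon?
B.E./A = 471.5/54 = 8.731 MeV/nucleon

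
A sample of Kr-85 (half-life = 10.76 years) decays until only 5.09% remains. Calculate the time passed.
t = t½ × log₂(N₀/N) = 46.23 years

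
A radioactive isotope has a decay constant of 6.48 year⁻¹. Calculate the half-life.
t½ = ln(2)/λ = 0.107 years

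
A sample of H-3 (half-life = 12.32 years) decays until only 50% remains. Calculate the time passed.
t = t½ × log₂(N₀/N) = 12.32 years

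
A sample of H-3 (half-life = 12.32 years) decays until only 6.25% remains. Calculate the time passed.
t = t½ × log₂(N₀/N) = 49.28 years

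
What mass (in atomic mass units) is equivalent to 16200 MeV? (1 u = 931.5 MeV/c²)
m = E/c² = 17.39 u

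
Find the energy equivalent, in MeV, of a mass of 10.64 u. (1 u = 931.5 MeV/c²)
E = mc² = 9911 MeV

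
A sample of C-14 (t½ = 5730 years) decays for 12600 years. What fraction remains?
N/N₀ = (1/2)^(t/t½) = 0.2178 = 21.8%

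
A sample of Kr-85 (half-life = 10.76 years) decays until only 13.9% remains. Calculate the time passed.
t = t½ × log₂(N₀/N) = 30.63 years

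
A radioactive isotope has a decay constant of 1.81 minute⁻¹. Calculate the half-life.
t½ = ln(2)/λ = 0.383 minutes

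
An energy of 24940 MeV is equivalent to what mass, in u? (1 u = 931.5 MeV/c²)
m = E/c² = 26.77 u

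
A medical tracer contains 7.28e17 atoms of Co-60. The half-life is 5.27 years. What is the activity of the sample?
A = λN = 9.575e16 decays/year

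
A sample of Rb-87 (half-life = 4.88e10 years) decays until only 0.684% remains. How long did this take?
t = t½ × log₂(N₀/N) = 3.51e11 years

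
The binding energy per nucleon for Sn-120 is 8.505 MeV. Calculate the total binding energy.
B.E. = 8.505 × 120 = 1021 MeV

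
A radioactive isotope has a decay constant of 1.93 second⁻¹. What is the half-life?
t½ = ln(2)/λ = 0.3591 seconds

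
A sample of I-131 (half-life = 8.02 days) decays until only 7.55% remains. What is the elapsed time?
t = t½ × log₂(N₀/N) = 29.89 days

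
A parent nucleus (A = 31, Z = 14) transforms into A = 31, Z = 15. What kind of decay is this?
ΔA = 0, ΔZ = +1 ⇒ beta-minus decay (β⁻)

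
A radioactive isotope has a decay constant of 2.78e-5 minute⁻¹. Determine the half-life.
t½ = ln(2)/λ = 24930 minutes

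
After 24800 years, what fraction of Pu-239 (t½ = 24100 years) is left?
N/N₀ = (1/2)^(t/t½) = 0.49 = 49%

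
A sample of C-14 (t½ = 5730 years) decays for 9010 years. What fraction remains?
N/N₀ = (1/2)^(t/t½) = 0.3362 = 33.6%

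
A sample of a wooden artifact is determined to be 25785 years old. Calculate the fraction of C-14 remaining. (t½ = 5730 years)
N/N₀ = (1/2)^(t/t½) = 0.04419 = 4.42%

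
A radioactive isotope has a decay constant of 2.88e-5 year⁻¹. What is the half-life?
t½ = ln(2)/λ = 24070 years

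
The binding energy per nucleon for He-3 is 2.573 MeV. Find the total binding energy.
B.E. = 2.573 × 3 = 7.719 MeV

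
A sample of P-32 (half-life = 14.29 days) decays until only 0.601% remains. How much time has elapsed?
t = t½ × log₂(N₀/N) = 105.4 days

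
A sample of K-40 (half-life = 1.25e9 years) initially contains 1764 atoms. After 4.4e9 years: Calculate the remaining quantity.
N = N₀(1/2)^(t/t½) = 153.8 atoms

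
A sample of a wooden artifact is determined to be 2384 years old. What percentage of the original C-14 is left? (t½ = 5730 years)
N/N₀ = (1/2)^(t/t½) = 0.7495 = 74.9%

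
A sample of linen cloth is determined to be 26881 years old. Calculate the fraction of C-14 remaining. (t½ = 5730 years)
N/N₀ = (1/2)^(t/t½) = 0.03871 = 3.87%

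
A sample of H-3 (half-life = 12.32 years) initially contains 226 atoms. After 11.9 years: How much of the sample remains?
N = N₀(1/2)^(t/t½) = 115.7 atoms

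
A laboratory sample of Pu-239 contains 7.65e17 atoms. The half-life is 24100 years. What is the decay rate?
A = λN = 2.2e13 decays/year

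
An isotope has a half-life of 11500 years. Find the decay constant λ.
λ = ln(2)/t½ = 6.027e-5 year⁻¹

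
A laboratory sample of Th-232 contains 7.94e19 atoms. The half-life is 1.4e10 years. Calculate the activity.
A = λN = 3.931e9 decays/year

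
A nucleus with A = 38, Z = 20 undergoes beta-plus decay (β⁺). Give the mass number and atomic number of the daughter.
Daughter: A = 38, Z = 19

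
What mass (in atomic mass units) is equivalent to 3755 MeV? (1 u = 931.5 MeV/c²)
m = E/c² = 4.031 u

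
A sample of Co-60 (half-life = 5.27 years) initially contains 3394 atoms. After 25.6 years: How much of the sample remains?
N = N₀(1/2)^(t/t½) = 117.1 atoms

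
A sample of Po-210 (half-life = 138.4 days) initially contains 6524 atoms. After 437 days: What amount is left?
N = N₀(1/2)^(t/t½) = 731.2 atoms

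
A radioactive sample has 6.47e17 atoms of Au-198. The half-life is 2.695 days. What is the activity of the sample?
A = λN = 1.664e17 decays/day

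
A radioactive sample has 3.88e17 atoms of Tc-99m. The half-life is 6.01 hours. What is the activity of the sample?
A = λN = 4.475e16 decays/hour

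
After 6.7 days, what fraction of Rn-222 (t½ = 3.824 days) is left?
N/N₀ = (1/2)^(t/t½) = 0.2969 = 29.7%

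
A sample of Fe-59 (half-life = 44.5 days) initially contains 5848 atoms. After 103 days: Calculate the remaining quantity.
N = N₀(1/2)^(t/t½) = 1176 atoms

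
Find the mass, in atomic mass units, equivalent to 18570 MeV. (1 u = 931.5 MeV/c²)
m = E/c² = 19.94 u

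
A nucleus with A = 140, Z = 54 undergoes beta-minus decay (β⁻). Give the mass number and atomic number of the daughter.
Daughter: A = 140, Z = 55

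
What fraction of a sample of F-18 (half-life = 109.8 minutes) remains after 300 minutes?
N/N₀ = (1/2)^(t/t½) = 0.1505 = 15%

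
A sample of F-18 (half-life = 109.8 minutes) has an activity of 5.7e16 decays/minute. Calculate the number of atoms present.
N = A/λ = 9.029e18 atoms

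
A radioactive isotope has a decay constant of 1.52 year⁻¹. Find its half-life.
t½ = ln(2)/λ = 0.456 years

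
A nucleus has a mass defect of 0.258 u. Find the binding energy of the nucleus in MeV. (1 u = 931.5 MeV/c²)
B.E. = Δm × 931.5 = 240.3 MeV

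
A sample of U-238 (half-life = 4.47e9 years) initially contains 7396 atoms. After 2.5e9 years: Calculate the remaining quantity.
N = N₀(1/2)^(t/t½) = 5019 atoms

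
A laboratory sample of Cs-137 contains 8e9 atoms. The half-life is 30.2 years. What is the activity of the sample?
A = λN = 1.836e8 decays/year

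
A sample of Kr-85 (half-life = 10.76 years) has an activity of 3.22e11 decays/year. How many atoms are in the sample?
N = A/λ = 4.999e12 atoms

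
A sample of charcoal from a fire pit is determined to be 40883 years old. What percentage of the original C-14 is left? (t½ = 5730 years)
N/N₀ = (1/2)^(t/t½) = 0.007115 = 0.712%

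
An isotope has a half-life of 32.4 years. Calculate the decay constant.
λ = ln(2)/t½ = 0.02139 year⁻¹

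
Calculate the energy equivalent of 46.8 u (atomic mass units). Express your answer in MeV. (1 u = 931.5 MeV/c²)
E = mc² = 43590 MeV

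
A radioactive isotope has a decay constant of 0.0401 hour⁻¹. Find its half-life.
t½ = ln(2)/λ = 17.29 hours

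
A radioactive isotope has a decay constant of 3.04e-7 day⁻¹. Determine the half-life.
t½ = ln(2)/λ = 2.28e6 days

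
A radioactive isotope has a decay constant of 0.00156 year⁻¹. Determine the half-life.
t½ = ln(2)/λ = 444.3 years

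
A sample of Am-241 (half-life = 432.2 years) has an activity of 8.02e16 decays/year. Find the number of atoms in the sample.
N = A/λ = 5.001e19 atoms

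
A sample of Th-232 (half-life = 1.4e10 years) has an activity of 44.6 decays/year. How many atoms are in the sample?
N = A/λ = 9.008e11 atoms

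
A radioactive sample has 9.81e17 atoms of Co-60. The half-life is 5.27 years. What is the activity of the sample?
A = λN = 1.29e17 decays/year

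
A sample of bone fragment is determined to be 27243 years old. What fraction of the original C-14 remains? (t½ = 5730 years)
N/N₀ = (1/2)^(t/t½) = 0.03705 = 3.7%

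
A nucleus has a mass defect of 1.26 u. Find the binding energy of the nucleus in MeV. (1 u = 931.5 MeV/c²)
B.E. = Δm × 931.5 = 1174 MeV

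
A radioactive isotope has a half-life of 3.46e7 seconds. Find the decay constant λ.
λ = ln(2)/t½ = 2.003e-8 second⁻¹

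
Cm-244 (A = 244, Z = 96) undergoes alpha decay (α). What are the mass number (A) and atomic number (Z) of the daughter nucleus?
Daughter: A = 240, Z = 94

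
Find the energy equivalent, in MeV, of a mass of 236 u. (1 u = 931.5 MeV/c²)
E = mc² = 2.198e5 MeV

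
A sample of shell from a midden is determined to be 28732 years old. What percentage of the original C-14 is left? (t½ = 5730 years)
N/N₀ = (1/2)^(t/t½) = 0.03094 = 3.09%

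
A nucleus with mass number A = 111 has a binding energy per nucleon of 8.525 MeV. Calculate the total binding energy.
B.E. = 8.525 × 111 = 946.3 MeV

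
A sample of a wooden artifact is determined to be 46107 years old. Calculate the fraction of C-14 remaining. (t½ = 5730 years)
N/N₀ = (1/2)^(t/t½) = 0.003782 = 0.378%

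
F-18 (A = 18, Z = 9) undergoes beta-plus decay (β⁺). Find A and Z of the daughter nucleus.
Daughter: A = 18, Z = 8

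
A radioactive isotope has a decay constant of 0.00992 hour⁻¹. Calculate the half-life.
t½ = ln(2)/λ = 69.87 hours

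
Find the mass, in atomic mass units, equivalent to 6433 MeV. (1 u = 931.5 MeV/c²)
m = E/c² = 6.906 u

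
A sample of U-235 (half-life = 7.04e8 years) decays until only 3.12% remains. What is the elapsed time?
t = t½ × log₂(N₀/N) = 3.522e9 years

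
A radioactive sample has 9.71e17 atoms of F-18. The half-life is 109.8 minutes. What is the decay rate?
A = λN = 6.13e15 decays/minute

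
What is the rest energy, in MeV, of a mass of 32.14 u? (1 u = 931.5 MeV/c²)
E = mc² = 29940 MeV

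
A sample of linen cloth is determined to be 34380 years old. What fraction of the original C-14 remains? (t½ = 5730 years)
N/N₀ = (1/2)^(t/t½) = 0.01562 = 1.56%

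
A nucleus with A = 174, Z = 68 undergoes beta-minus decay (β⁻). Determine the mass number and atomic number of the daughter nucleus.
Daughter: A = 174, Z = 69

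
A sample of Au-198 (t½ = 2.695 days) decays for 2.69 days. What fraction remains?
N/N₀ = (1/2)^(t/t½) = 0.5006 = 50.1%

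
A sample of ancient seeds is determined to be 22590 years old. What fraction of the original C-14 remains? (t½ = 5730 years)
N/N₀ = (1/2)^(t/t½) = 0.06505 = 6.5%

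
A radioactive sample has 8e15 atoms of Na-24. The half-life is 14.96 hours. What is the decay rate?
A = λN = 3.707e14 decays/hour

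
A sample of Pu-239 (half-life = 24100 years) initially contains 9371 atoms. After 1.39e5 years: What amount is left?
N = N₀(1/2)^(t/t½) = 172 atoms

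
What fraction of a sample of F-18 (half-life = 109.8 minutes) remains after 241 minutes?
N/N₀ = (1/2)^(t/t½) = 0.2184 = 21.8%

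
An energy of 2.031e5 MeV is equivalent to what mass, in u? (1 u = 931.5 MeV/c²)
m = E/c² = 218 u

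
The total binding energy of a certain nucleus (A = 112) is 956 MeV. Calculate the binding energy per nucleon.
B.E./A = 956/112 = 8.536 MeV/nucleon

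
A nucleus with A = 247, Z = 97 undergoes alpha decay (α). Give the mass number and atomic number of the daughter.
Daughter: A = 243, Z = 95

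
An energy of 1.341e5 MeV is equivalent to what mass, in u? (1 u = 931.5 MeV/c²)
m = E/c² = 144 u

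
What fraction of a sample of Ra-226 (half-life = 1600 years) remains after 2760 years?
N/N₀ = (1/2)^(t/t½) = 0.3025 = 30.2%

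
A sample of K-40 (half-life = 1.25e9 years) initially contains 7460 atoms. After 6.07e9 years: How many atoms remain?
N = N₀(1/2)^(t/t½) = 257.6 atoms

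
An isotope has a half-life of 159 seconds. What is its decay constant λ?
λ = ln(2)/t½ = 0.004359 second⁻¹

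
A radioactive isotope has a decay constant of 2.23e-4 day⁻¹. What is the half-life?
t½ = ln(2)/λ = 3108 days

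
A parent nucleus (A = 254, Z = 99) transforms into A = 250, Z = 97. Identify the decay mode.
ΔA = -4, ΔZ = -2 ⇒ alpha decay (α)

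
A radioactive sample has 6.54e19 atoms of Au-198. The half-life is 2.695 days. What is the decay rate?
A = λN = 1.682e19 decays/day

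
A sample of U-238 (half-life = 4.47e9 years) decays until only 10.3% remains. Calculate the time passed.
t = t½ × log₂(N₀/N) = 1.466e10 years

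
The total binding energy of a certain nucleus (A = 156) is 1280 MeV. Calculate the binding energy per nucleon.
B.E./A = 1280/156 = 8.205 MeV/nucleon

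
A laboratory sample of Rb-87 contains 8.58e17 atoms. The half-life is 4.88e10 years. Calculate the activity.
A = λN = 1.219e7 decays/year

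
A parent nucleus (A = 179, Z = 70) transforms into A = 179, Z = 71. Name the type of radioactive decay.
ΔA = 0, ΔZ = +1 ⇒ beta-minus decay (β⁻)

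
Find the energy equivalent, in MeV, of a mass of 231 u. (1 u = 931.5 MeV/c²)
E = mc² = 2.152e5 MeV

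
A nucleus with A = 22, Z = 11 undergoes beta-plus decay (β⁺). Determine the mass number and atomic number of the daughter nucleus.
Daughter: A = 22, Z = 10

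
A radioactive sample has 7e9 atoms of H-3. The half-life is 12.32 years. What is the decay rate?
A = λN = 3.938e8 decays/year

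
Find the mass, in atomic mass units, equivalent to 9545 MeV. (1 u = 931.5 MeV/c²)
m = E/c² = 10.25 u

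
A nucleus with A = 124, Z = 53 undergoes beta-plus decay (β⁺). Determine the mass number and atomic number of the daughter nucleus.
Daughter: A = 124, Z = 52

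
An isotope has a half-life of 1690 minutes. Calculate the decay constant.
λ = ln(2)/t½ = 4.101e-4 minute⁻¹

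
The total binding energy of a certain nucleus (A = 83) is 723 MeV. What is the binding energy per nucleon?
B.E./A = 723/83 = 8.711 MeV/nucleon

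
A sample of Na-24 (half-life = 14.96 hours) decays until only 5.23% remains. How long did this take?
t = t½ × log₂(N₀/N) = 63.69 hours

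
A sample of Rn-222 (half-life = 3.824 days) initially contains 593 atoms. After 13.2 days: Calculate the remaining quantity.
N = N₀(1/2)^(t/t½) = 54.19 atoms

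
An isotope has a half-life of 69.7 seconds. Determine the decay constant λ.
λ = ln(2)/t½ = 0.009945 second⁻¹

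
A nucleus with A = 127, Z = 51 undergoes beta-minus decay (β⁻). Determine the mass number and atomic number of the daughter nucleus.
Daughter: A = 127, Z = 52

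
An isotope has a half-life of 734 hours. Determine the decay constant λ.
λ = ln(2)/t½ = 9.443e-4 hour⁻¹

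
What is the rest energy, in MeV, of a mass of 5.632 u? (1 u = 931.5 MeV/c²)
E = mc² = 5246 MeV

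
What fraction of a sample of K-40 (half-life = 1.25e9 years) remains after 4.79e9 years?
N/N₀ = (1/2)^(t/t½) = 0.07022 = 7.02%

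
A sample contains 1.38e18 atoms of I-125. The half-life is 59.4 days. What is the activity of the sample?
A = λN = 1.61e16 decays/day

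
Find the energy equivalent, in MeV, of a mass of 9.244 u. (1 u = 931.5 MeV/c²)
E = mc² = 8611 MeV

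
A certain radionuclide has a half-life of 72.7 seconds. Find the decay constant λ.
λ = ln(2)/t½ = 0.009534 second⁻¹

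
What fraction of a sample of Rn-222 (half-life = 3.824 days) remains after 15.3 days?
N/N₀ = (1/2)^(t/t½) = 0.06245 = 6.25%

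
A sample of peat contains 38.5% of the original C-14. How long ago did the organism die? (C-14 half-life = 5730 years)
Age = t½ × log₂(1/ratio) = 7891 years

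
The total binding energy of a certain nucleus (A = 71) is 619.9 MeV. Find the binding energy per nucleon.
B.E./A = 619.9/71 = 8.731 MeV/nucleon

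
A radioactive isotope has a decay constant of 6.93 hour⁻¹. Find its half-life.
t½ = ln(2)/λ = 0.1 hours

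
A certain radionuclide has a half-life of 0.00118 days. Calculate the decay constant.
λ = ln(2)/t½ = 587.4 day⁻¹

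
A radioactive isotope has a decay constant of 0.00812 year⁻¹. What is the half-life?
t½ = ln(2)/λ = 85.36 years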